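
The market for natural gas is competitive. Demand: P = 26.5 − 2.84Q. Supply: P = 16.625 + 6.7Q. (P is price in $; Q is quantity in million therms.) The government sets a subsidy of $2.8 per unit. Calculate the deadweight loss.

$0.41 million

Competitive equilibrium: 26.5 − 2.84Q = 16.625 + 6.7Q → Q* = 1.0351, P* = 23.5603.
The subsidy lowers effective supply by 2.8: P = 13.825 + 6.7Q.
New quantity: 26.5 − 2.84Q = 13.825 + 6.7Q → Q' = 1.3286.
Overproduction ΔQ = 1.3286 − 1.0351 = 0.2935; wedge = subsidy = 2.8.
Welfare loss = ½ × 0.2935 × 2.8 = $0.41 million.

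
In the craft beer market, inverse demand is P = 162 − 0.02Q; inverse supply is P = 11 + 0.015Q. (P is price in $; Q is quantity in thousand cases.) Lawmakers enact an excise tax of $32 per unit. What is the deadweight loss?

Competitive equilibrium: 162 − 0.02Q = 11 + 0.015Q → Q* = 4314.2857, P* = 75.7143.
With the tax, the buyer price exceeds the seller price by 32: (162 − 0.02Q) − (11 + 0.015Q) = 32 → Q' = 3400.
ΔQ = 4314.2857 − 3400 = 914.2857; the wedge equals the tax, 32.
The triangle = ½ × 914.2857 × 32 = $14628.57 thousand.

$14628.57 thousand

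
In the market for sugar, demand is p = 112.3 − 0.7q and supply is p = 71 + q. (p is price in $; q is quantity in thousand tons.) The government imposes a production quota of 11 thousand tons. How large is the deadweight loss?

$150.22 thousand

Competitive equilibrium: 112.3 − 0.7q = 71 + q → q* = 24.2941, p* = 95.2941.
At q = 11: demand price = 112.3 − 0.7·11 = 104.6; supply price = 71 + 1·11 = 82.
Δq = 24.2941 − 11 = 13.2941; wedge = 104.6 − 82 = 22.6.
The triangle = ½ × 13.2941 × 22.6 = $150.22 thousand.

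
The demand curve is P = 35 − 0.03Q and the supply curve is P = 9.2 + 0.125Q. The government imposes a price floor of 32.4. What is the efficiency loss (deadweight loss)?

493.34

Competitive equilibrium: 35 − 0.03Q = 9.2 + 0.125Q → Q* = 166.4516, P* = 30.0065.
At the floor P = 32.4, quantity demanded = (35 − 32.4)/0.03 = 86.6667.
Sellers' marginal cost at Q' = 86.6667: 9.2 + 0.125·86.6667 = 20.0333.
ΔQ = 166.4516 − 86.6667 = 79.7849; wedge = 32.4 − 20.0333 = 12.3667.
Deadweight loss = ½ × 79.7849 × 12.3667 = 493.34.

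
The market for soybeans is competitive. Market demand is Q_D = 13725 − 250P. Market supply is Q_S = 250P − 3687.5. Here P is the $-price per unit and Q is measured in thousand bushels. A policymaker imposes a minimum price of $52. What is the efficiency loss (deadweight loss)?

In inverse form: demand P = 54.9 − 0.004Q, supply P = 14.75 + 0.004Q.
Competitive equilibrium: 54.9 − 0.004Q = 14.75 + 0.004Q → Q* = 5018.75, P* = 34.825.
At the floor P = 52, quantity demanded = (54.9 − 52)/0.004 = 725.
Sellers' marginal cost at Q' = 725: 14.75 + 0.004·725 = 17.65.
ΔQ = 5018.75 − 725 = 4293.75; wedge = 52 − 17.65 = 34.35.
Welfare loss = ½ × 4293.75 × 34.35 = $73745.16 thousand.

$73745.16 thousand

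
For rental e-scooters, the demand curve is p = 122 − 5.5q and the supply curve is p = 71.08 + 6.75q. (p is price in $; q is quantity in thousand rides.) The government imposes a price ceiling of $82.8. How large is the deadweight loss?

Competitive equilibrium: 122 − 5.5q = 71.08 + 6.75q → q* = 4.1567, p* = 99.138.
At the ceiling p = 82.8, quantity supplied = (82.8 − 71.08)/6.75 = 1.7363.
Willingness to pay at q' = 1.7363: 122 − 5.5·1.7363 = 112.4504.
Δq = 4.1567 − 1.7363 = 2.4204; wedge = 112.4504 − 82.8 = 29.6504.
Deadweight loss = ½ × 2.4204 × 29.6504 = $35.88 thousand.

$35.88 thousand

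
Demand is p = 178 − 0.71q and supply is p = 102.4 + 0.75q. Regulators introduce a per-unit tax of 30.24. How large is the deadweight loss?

Competitive equilibrium: 178 − 0.71q = 102.4 + 0.75q → q* = 51.7808, p* = 141.2356.
With the tax, the buyer price exceeds the seller price by 30.24: (178 − 0.71q) − (102.4 + 0.75q) = 30.24 → q' = 31.0685.
Δq = 51.7808 − 31.0685 = 20.7123; the wedge equals the tax, 30.24.
The triangle = ½ × 20.7123 × 30.24 = 313.17.

313.17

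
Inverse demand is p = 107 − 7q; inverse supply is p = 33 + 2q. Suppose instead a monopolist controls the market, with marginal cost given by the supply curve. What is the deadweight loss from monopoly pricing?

58.23

Competitive equilibrium: 107 − 7q = 33 + 2q → q* = 8.2222, p* = 49.4444.
Marginal revenue: MR = 107 − 14q. Set MR = MC: 107 − 14q = 33 + 2q → q_m = 4.625.
Price p_m = 107 − 7·4.625 = 74.625; MC(q_m) = 33 + 2·4.625 = 42.25.
Competitive q* = 8.2222, so Δq = 3.5972; wedge = 74.625 − 42.25 = 32.375.
Welfare loss = ½ × 3.5972 × 32.375 = 58.23.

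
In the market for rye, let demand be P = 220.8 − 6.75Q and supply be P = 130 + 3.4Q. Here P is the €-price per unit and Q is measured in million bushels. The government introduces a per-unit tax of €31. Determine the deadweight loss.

Competitive equilibrium: 220.8 − 6.75Q = 130 + 3.4Q → Q* = 8.9458, P* = 160.4158.
With the tax, the buyer price exceeds the seller price by 31: (220.8 − 6.75Q) − (130 + 3.4Q) = 31 → Q' = 5.8916.
ΔQ = 8.9458 − 5.8916 = 3.0542; the wedge equals the tax, 31.
Welfare loss = ½ × 3.0542 × 31 = €47.34 million.

€47.34 million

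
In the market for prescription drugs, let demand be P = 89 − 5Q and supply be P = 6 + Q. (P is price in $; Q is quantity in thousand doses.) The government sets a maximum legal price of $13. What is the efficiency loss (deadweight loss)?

$140.08 thousand

Competitive equilibrium: 89 − 5Q = 6 + Q → Q* = 13.8333, P* = 19.8333.
At the ceiling P = 13, quantity supplied = (13 − 6)/1 = 7.
Willingness to pay at Q' = 7: 89 − 5·7 = 54.
ΔQ = 13.8333 − 7 = 6.8333; wedge = 54 − 13 = 41.
The triangle = ½ × 6.8333 × 41 = $140.08 thousand.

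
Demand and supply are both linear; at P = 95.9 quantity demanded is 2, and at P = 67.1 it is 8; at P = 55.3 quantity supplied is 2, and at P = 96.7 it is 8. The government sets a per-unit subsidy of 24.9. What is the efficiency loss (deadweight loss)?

Demand slope = (67.1 − 95.9)/(8 − 2) = −4.8, so P = 105.5 − 4.8Q.
Supply slope = (96.7 − 55.3)/(8 − 2) = 6.9, so P = 41.5 + 6.9Q.
Competitive equilibrium: 105.5 − 4.8Q = 41.5 + 6.9Q → Q* = 5.4701, P* = 79.2436.
The subsidy lowers effective supply by 24.9: P = 16.6 + 6.9Q.
New quantity: 105.5 − 4.8Q = 16.6 + 6.9Q → Q' = 7.5983.
Overproduction ΔQ = 7.5983 − 5.4701 = 2.1282; wedge = subsidy = 24.9.
Welfare loss = ½ × 2.1282 × 24.9 = 26.50.

26.50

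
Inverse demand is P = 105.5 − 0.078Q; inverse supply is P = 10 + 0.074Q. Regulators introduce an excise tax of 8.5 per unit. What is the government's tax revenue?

4865.13

Competitive equilibrium: 105.5 − 0.078Q = 10 + 0.074Q → Q* = 628.2895, P* = 56.4934.
With the tax, the buyer price exceeds the seller price by 8.5: (105.5 − 0.078Q) − (10 + 0.074Q) = 8.5 → Q' = 572.3684.
Tax revenue = 8.5 × 572.3684 = 4865.13.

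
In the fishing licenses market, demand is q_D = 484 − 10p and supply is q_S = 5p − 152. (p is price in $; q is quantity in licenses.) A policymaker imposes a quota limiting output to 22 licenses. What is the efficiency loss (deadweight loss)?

In inverse form: demand p = 48.4 − 0.1q, supply p = 30.4 + 0.2q.
Competitive equilibrium: 48.4 − 0.1q = 30.4 + 0.2q → q* = 60, p* = 42.4.
At q = 22: demand price = 48.4 − 0.1·22 = 46.2; supply price = 30.4 + 0.2·22 = 34.8.
Δq = 60 − 22 = 38; wedge = 46.2 − 34.8 = 11.4.
Welfare loss = ½ × 38 × 11.4 = $216.60.

$216.60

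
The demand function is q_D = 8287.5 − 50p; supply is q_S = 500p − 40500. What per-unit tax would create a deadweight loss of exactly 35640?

In inverse form: demand p = 165.75 − 0.02q, supply p = 81 + 0.002q.
Competitive equilibrium: 165.75 − 0.02q = 81 + 0.002q → q* = 3852.2727, p* = 88.7045.
A tax t gives Δq = t/0.022 and wedge t, so DWL = t²/0.044.
t²/0.044 = 35640 → t² = 1568.16 → t = 39.6.

39.6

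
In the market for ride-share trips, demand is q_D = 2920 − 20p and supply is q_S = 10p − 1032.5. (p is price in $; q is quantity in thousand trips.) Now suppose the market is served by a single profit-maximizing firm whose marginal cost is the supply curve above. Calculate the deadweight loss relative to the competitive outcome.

$380.74 thousand

In inverse form: demand p = 146 − 0.05q, supply p = 103.25 + 0.1q.
Competitive equilibrium: 146 − 0.05q = 103.25 + 0.1q → q* = 285, p* = 131.75.
Marginal revenue: MR = 146 − 0.1q. Set MR = MC: 146 − 0.1q = 103.25 + 0.1q → q_m = 213.75.
Price p_m = 146 − 0.05·213.75 = 135.3125; MC(q_m) = 103.25 + 0.1·213.75 = 124.625.
Competitive q* = 285, so Δq = 71.25; wedge = 135.3125 − 124.625 = 10.6875.
Welfare loss = ½ × 71.25 × 10.6875 = $380.74 thousand.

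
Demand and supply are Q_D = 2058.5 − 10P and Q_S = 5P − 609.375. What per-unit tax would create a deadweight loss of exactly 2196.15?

36.3

In inverse form: demand P = 205.85 − 0.1Q, supply P = 121.875 + 0.2Q.
Competitive equilibrium: 205.85 − 0.1Q = 121.875 + 0.2Q → Q* = 279.9167, P* = 177.8583.
A tax t gives ΔQ = t/0.3 and wedge t, so DWL = t²/0.6.
t²/0.6 = 2196.15 → t² = 1317.69 → t = 36.3.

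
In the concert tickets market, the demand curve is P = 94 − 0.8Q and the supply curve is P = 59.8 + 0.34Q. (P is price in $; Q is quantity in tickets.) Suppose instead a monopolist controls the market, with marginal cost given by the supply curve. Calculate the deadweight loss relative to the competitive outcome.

$87.24

Competitive equilibrium: 94 − 0.8Q = 59.8 + 0.34Q → Q* = 30, P* = 70.
Marginal revenue: MR = 94 − 1.6Q. Set MR = MC: 94 − 1.6Q = 59.8 + 0.34Q → Q_m = 17.6289.
Price P_m = 94 − 0.8·17.6289 = 79.8969; MC(Q_m) = 59.8 + 0.34·17.6289 = 65.7938.
Competitive Q* = 30, so ΔQ = 12.3711; wedge = 79.8969 − 65.7938 = 14.1031.
Welfare loss = ½ × 12.3711 × 14.1031 = $87.24.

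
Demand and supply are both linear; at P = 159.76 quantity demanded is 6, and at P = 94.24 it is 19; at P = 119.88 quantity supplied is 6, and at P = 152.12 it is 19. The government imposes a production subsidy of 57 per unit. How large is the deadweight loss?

Demand slope = (94.24 − 159.76)/(19 − 6) = −5.04, so P = 190 − 5.04Q.
Supply slope = (152.12 − 119.88)/(19 − 6) = 2.48, so P = 105 + 2.48Q.
Competitive equilibrium: 190 − 5.04Q = 105 + 2.48Q → Q* = 11.3032, P* = 133.0319.
The subsidy lowers effective supply by 57: P = 48 + 2.48Q.
New quantity: 190 − 5.04Q = 48 + 2.48Q → Q' = 18.883.
Overproduction ΔQ = 18.883 − 11.3032 = 7.5798; wedge = subsidy = 57.
The triangle = ½ × 7.5798 × 57 = 216.02.

216.02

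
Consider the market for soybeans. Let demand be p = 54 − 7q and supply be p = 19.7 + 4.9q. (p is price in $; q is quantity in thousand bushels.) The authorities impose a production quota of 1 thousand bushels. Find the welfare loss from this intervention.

Competitive equilibrium: 54 − 7q = 19.7 + 4.9q → q* = 2.8824, p* = 33.8235.
At q = 1: demand price = 54 − 7·1 = 47; supply price = 19.7 + 4.9·1 = 24.6.
Δq = 2.8824 − 1 = 1.8824; wedge = 47 − 24.6 = 22.4.
Welfare loss = ½ × 1.8824 × 22.4 = $21.08 thousand.

$21.08 thousand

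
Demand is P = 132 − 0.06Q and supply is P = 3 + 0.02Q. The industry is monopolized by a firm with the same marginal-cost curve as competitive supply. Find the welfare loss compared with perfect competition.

19103.19

Competitive equilibrium: 132 − 0.06Q = 3 + 0.02Q → Q* = 1612.5, P* = 35.25.
Marginal revenue: MR = 132 − 0.12Q. Set MR = MC: 132 − 0.12Q = 3 + 0.02Q → Q_m = 921.42857.
Price P_m = 132 − 0.06·921.42857 = 76.71429; MC(Q_m) = 3 + 0.02·921.42857 = 21.42857.
Competitive Q* = 1612.5, so ΔQ = 691.07143; wedge = 76.71429 − 21.42857 = 55.28572.
DWL = ½ × 691.07143 × 55.28572 = 19103.19.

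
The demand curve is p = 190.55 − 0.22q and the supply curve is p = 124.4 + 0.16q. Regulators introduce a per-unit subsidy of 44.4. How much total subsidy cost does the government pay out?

12916.89

Competitive equilibrium: 190.55 − 0.22q = 124.4 + 0.16q → q* = 174.07895, p* = 152.25263.
The subsidy lowers effective supply by 44.4: p = 80 + 0.16q.
New quantity: 190.55 − 0.22q = 80 + 0.16q → q' = 290.92105.
Total subsidy cost = 44.4 × 290.92105 = 12916.89.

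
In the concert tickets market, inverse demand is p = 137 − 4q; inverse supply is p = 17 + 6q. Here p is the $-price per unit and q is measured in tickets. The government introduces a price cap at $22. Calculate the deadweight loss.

Competitive equilibrium: 137 − 4q = 17 + 6q → q* = 12, p* = 89.
At the ceiling p = 22, quantity supplied = (22 − 17)/6 = 0.8333.
Willingness to pay at q' = 0.8333: 137 − 4·0.8333 = 133.6668.
Δq = 12 − 0.8333 = 11.1667; wedge = 133.6668 − 22 = 111.6668.
Deadweight loss = ½ × 11.1667 × 111.6668 = $623.47.

$623.47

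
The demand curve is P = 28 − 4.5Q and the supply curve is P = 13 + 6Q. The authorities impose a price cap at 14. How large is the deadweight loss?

Competitive equilibrium: 28 − 4.5Q = 13 + 6Q → Q* = 1.4286, P* = 21.5714.
At the ceiling P = 14, quantity supplied = (14 − 13)/6 = 0.1667.
Willingness to pay at Q' = 0.1667: 28 − 4.5·0.1667 = 27.2499.
ΔQ = 1.4286 − 0.1667 = 1.2619; wedge = 27.2499 − 14 = 13.2499.
Welfare loss = ½ × 1.2619 × 13.2499 = 8.36.

8.36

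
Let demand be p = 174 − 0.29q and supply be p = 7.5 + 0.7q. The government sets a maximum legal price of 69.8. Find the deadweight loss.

3103.53

Competitive equilibrium: 174 − 0.29q = 7.5 + 0.7q → q* = 168.1818, p* = 125.2273.
At the ceiling p = 69.8, quantity supplied = (69.8 − 7.5)/0.7 = 89.
Willingness to pay at q' = 89: 174 − 0.29·89 = 148.19.
Δq = 168.1818 − 89 = 79.1818; wedge = 148.19 − 69.8 = 78.39.
Welfare loss = ½ × 79.1818 × 78.39 = 3103.53.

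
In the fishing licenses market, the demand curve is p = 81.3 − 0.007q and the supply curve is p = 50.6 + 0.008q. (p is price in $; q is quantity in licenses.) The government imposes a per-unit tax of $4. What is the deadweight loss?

$533.33

Competitive equilibrium: 81.3 − 0.007q = 50.6 + 0.008q → q* = 2046.6667, p* = 66.9733.
With the tax, the buyer price exceeds the seller price by 4: (81.3 − 0.007q) − (50.6 + 0.008q) = 4 → q' = 1780.
Δq = 2046.6667 − 1780 = 266.6667; the wedge equals the tax, 4.
The triangle = ½ × 266.6667 × 4 = $533.33.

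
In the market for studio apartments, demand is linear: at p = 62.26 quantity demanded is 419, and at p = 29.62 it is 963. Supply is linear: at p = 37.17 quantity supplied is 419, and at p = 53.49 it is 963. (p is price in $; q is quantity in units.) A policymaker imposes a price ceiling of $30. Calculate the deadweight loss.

Demand slope = (29.62 − 62.26)/(963 − 419) = −0.06, so p = 87.4 − 0.06q.
Supply slope = (53.49 − 37.17)/(963 − 419) = 0.03, so p = 24.6 + 0.03q.
Competitive equilibrium: 87.4 − 0.06q = 24.6 + 0.03q → q* = 697.7778, p* = 45.5333.
At the ceiling p = 30, quantity supplied = (30 − 24.6)/0.03 = 180.
Willingness to pay at q' = 180: 87.4 − 0.06·180 = 76.6.
Δq = 697.7778 − 180 = 517.7778; wedge = 76.6 − 30 = 46.6.
The triangle = ½ × 517.7778 × 46.6 = $12064.22.

$12064.22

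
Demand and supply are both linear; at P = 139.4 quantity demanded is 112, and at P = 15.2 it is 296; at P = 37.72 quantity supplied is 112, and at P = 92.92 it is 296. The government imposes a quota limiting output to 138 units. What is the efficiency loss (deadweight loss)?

2987.83

Demand slope = (15.2 − 139.4)/(296 − 112) = −0.675, so P = 215 − 0.675Q.
Supply slope = (92.92 − 37.72)/(296 − 112) = 0.3, so P = 4.12 + 0.3Q.
Competitive equilibrium: 215 − 0.675Q = 4.12 + 0.3Q → Q* = 216.2872, P* = 69.0062.
At Q = 138: demand price = 215 − 0.675·138 = 121.85; supply price = 4.12 + 0.3·138 = 45.52.
ΔQ = 216.2872 − 138 = 78.2872; wedge = 121.85 − 45.52 = 76.33.
Deadweight loss = ½ × 78.2872 × 76.33 = 2987.83.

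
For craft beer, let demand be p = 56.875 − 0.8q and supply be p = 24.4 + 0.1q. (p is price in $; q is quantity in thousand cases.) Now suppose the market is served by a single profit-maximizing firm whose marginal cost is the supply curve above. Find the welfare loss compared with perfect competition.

Competitive equilibrium: 56.875 − 0.8q = 24.4 + 0.1q → q* = 36.0833, p* = 28.0083.
Marginal revenue: MR = 56.875 − 1.6q. Set MR = MC: 56.875 − 1.6q = 24.4 + 0.1q → q_m = 19.1029.
Price p_m = 56.875 − 0.8·19.1029 = 41.5927; MC(q_m) = 24.4 + 0.1·19.1029 = 26.3103.
Competitive q* = 36.0833, so Δq = 16.9804; wedge = 41.5927 − 26.3103 = 15.2824.
The triangle = ½ × 16.9804 × 15.2824 = $129.75 thousand.

$129.75 thousand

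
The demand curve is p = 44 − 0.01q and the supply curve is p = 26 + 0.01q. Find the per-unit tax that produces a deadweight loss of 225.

3

Competitive equilibrium: 44 − 0.01q = 26 + 0.01q → q* = 900, p* = 35.
A tax t gives Δq = t/0.02 and wedge t, so DWL = t²/0.04.
t²/0.04 = 225 → t² = 9 → t = 3.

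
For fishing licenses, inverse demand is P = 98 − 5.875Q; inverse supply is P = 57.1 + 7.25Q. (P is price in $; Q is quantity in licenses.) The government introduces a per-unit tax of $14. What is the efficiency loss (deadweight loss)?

$7.47

Competitive equilibrium: 98 − 5.875Q = 57.1 + 7.25Q → Q* = 3.1162, P* = 79.6924.
With the tax, the buyer price exceeds the seller price by 14: (98 − 5.875Q) − (57.1 + 7.25Q) = 14 → Q' = 2.0495.
ΔQ = 3.1162 − 2.0495 = 1.0667; the wedge equals the tax, 14.
Welfare loss = ½ × 1.0667 × 14 = $7.47.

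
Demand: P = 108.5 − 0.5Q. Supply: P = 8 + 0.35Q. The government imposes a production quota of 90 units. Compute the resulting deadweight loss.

338.82

Competitive equilibrium: 108.5 − 0.5Q = 8 + 0.35Q → Q* = 118.2353, P* = 49.3824.
At Q = 90: demand price = 108.5 − 0.5·90 = 63.5; supply price = 8 + 0.35·90 = 39.5.
ΔQ = 118.2353 − 90 = 28.2353; wedge = 63.5 − 39.5 = 24.
Welfare loss = ½ × 28.2353 × 24 = 338.82.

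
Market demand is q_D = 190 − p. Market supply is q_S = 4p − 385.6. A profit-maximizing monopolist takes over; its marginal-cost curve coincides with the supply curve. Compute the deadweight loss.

In inverse form: demand p = 190 − q, supply p = 96.4 + 0.25q.
Competitive equilibrium: 190 − q = 96.4 + 0.25q → q* = 74.88, p* = 115.12.
Marginal revenue: MR = 190 − 2q. Set MR = MC: 190 − 2q = 96.4 + 0.25q → q_m = 41.6.
Price p_m = 190 − 1·41.6 = 148.4; MC(q_m) = 96.4 + 0.25·41.6 = 106.8.
Competitive q* = 74.88, so Δq = 33.28; wedge = 148.4 − 106.8 = 41.6.
DWL = ½ × 33.28 × 41.6 = 692.224.

692.224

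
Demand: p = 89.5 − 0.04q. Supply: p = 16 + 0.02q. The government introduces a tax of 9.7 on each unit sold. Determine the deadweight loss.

784.08

Competitive equilibrium: 89.5 − 0.04q = 16 + 0.02q → q* = 1225, p* = 40.5.
With the tax, the buyer price exceeds the seller price by 9.7: (89.5 − 0.04q) − (16 + 0.02q) = 9.7 → q' = 1063.3333.
Δq = 1225 − 1063.3333 = 161.6667; the wedge equals the tax, 9.7.
DWL = ½ × 161.6667 × 9.7 = 784.08.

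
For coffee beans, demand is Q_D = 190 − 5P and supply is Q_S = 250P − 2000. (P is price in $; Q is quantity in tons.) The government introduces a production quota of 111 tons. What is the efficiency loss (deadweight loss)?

In inverse form: demand P = 38 − 0.2Q, supply P = 8 + 0.004Q.
Competitive equilibrium: 38 − 0.2Q = 8 + 0.004Q → Q* = 147.0588, P* = 8.5882.
At Q = 111: demand price = 38 − 0.2·111 = 15.8; supply price = 8 + 0.004·111 = 8.444.
ΔQ = 147.0588 − 111 = 36.0588; wedge = 15.8 − 8.444 = 7.356.
Welfare loss = ½ × 36.0588 × 7.356 = $132.62.

$132.62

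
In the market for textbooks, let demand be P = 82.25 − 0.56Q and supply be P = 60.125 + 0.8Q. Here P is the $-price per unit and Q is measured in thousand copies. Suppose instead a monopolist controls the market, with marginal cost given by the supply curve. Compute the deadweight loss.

Competitive equilibrium: 82.25 − 0.56Q = 60.125 + 0.8Q → Q* = 16.2684, P* = 73.1397.
Marginal revenue: MR = 82.25 − 1.12Q. Set MR = MC: 82.25 − 1.12Q = 60.125 + 0.8Q → Q_m = 11.5234.
Price P_m = 82.25 − 0.56·11.5234 = 75.7969; MC(Q_m) = 60.125 + 0.8·11.5234 = 69.3437.
Competitive Q* = 16.2684, so ΔQ = 4.745; wedge = 75.7969 − 69.3437 = 6.4532.
The triangle = ½ × 4.745 × 6.4532 = $15.31 thousand.

$15.31 thousand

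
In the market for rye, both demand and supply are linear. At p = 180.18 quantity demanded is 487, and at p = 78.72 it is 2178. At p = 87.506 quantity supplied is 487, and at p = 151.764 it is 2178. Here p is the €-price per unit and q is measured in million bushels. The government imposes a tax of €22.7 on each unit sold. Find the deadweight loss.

€2629.03 million

Demand slope = (78.72 − 180.18)/(2178 − 487) = −0.06, so p = 209.4 − 0.06q.
Supply slope = (151.764 − 87.506)/(2178 − 487) = 0.038, so p = 69 + 0.038q.
Competitive equilibrium: 209.4 − 0.06q = 69 + 0.038q → q* = 1432.6531, p* = 123.4408.
With the tax, the buyer price exceeds the seller price by 22.7: (209.4 − 0.06q) − (69 + 0.038q) = 22.7 → q' = 1201.0204.
Δq = 1432.6531 − 1201.0204 = 231.6327; the wedge equals the tax, 22.7.
Welfare loss = ½ × 231.6327 × 22.7 = €2629.03 million.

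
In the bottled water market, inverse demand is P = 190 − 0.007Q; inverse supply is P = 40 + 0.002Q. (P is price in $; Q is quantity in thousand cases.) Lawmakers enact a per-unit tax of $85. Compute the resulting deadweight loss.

Competitive equilibrium: 190 − 0.007Q = 40 + 0.002Q → Q* = 16666.6667, P* = 73.3333.
With the tax, the buyer price exceeds the seller price by 85: (190 − 0.007Q) − (40 + 0.002Q) = 85 → Q' = 7222.2222.
ΔQ = 16666.6667 − 7222.2222 = 9444.4445; the wedge equals the tax, 85.
Deadweight loss = ½ × 9444.4445 × 85 = $401388.89 thousand.

$401388.89 thousand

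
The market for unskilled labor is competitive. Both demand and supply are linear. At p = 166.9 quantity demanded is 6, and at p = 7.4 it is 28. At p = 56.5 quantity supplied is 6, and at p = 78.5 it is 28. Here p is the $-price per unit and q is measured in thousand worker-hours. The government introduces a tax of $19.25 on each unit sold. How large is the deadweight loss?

Demand slope = (7.4 − 166.9)/(28 − 6) = −7.25, so p = 210.4 − 7.25q.
Supply slope = (78.5 − 56.5)/(28 − 6) = 1, so p = 50.5 + q.
Competitive equilibrium: 210.4 − 7.25q = 50.5 + q → q* = 19.3818, p* = 69.8818.
With the tax, the buyer price exceeds the seller price by 19.25: (210.4 − 7.25q) − (50.5 + q) = 19.25 → q' = 17.0485.
Δq = 19.3818 − 17.0485 = 2.3333; the wedge equals the tax, 19.25.
DWL = ½ × 2.3333 × 19.25 = $22.46 thousand.

$22.46 thousand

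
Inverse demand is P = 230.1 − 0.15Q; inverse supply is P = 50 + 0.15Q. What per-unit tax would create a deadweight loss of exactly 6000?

Competitive equilibrium: 230.1 − 0.15Q = 50 + 0.15Q → Q* = 600.3333, P* = 140.05.
A tax t gives ΔQ = t/0.3 and wedge t, so DWL = t²/0.6.
t²/0.6 = 6000 → t² = 3600 → t = 60.

60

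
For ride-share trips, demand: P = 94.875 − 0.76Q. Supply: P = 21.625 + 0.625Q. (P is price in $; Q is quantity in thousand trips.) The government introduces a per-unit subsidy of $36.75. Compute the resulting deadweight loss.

$487.57 thousand

Competitive equilibrium: 94.875 − 0.76Q = 21.625 + 0.625Q → Q* = 52.8881, P* = 54.6801.
The subsidy lowers effective supply by 36.75: P = 0.625Q − 15.125.
New quantity: 94.875 − 0.76Q = 0.625Q − 15.125 → Q' = 79.4224.
Overproduction ΔQ = 79.4224 − 52.8881 = 26.5343; wedge = subsidy = 36.75.
DWL = ½ × 26.5343 × 36.75 = $487.57 thousand.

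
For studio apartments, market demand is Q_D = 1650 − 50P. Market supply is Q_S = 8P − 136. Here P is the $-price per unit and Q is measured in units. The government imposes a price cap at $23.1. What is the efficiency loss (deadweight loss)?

In inverse form: demand P = 33 − 0.02Q, supply P = 17 + 0.125Q.
Competitive equilibrium: 33 − 0.02Q = 17 + 0.125Q → Q* = 110.3448, P* = 30.7931.
At the ceiling P = 23.1, quantity supplied = (23.1 − 17)/0.125 = 48.8.
Willingness to pay at Q' = 48.8: 33 − 0.02·48.8 = 32.024.
ΔQ = 110.3448 − 48.8 = 61.5448; wedge = 32.024 − 23.1 = 8.924.
Deadweight loss = ½ × 61.5448 × 8.924 = $274.61.

$274.61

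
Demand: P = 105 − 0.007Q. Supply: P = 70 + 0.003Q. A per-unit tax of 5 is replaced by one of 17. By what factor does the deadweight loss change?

Competitive equilibrium: 105 − 0.007Q = 70 + 0.003Q → Q* = 3500, P* = 80.5.
For a per-unit tax t: ΔQ = t/0.01, so DWL = ½·t·(t/0.01) = t²/0.02.
At t = 5: DWL = 1250. At t = 17: DWL = 14450.
Ratio = (17/5)² = 11.56.

11.56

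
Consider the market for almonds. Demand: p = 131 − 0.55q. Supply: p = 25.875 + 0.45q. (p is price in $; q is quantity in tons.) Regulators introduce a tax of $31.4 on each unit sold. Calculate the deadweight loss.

Competitive equilibrium: 131 − 0.55q = 25.875 + 0.45q → q* = 105.125, p* = 73.1813.
With the tax, the buyer price exceeds the seller price by 31.4: (131 − 0.55q) − (25.875 + 0.45q) = 31.4 → q' = 73.725.
Δq = 105.125 − 73.725 = 31.4; the wedge equals the tax, 31.4.
The triangle = ½ × 31.4 × 31.4 = $492.98.

$492.98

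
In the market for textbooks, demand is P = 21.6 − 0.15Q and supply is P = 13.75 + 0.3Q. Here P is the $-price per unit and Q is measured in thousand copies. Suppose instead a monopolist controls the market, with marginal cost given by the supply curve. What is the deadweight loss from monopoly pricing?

Competitive equilibrium: 21.6 − 0.15Q = 13.75 + 0.3Q → Q* = 17.4444, P* = 18.9833.
Marginal revenue: MR = 21.6 − 0.3Q. Set MR = MC: 21.6 − 0.3Q = 13.75 + 0.3Q → Q_m = 13.0833.
Price P_m = 21.6 − 0.15·13.0833 = 19.6375; MC(Q_m) = 13.75 + 0.3·13.0833 = 17.675.
Competitive Q* = 17.4444, so ΔQ = 4.3611; wedge = 19.6375 − 17.675 = 1.9625.
Deadweight loss = ½ × 4.3611 × 1.9625 = $4.28 thousand.

$4.28 thousand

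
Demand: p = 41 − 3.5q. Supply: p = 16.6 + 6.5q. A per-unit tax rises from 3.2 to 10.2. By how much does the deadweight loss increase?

4.69

Competitive equilibrium: 41 − 3.5q = 16.6 + 6.5q → q* = 2.44, p* = 32.46.
For a per-unit tax t: Δq = t/10, so DWL = ½·t·(t/10) = t²/20.
At t = 3.2: DWL = 0.512. At t = 10.2: DWL = 5.202.
Increase = 5.202 − 0.512 = 4.69.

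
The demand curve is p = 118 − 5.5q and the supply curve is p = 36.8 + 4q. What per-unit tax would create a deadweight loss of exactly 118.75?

47.5

Competitive equilibrium: 118 − 5.5q = 36.8 + 4q → q* = 8.5474, p* = 70.9895.
A tax t gives Δq = t/9.5 and wedge t, so DWL = t²/19.
t²/19 = 118.75 → t² = 2256.25 → t = 47.5.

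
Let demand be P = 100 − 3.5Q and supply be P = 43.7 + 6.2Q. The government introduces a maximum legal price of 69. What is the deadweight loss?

14.41

Competitive equilibrium: 100 − 3.5Q = 43.7 + 6.2Q → Q* = 5.8041, P* = 79.6856.
At the ceiling P = 69, quantity supplied = (69 − 43.7)/6.2 = 4.0806.
Willingness to pay at Q' = 4.0806: 100 − 3.5·4.0806 = 85.7179.
ΔQ = 5.8041 − 4.0806 = 1.7235; wedge = 85.7179 − 69 = 16.7179.
The triangle = ½ × 1.7235 × 16.7179 = 14.41.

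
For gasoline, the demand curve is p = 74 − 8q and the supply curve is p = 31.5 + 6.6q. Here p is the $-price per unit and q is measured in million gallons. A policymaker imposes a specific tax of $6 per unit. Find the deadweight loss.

Competitive equilibrium: 74 − 8q = 31.5 + 6.6q → q* = 2.911, p* = 50.7123.
With the tax, the buyer price exceeds the seller price by 6: (74 − 8q) − (31.5 + 6.6q) = 6 → q' = 2.5.
Δq = 2.911 − 2.5 = 0.411; the wedge equals the tax, 6.
The triangle = ½ × 0.411 × 6 = $1.23 million.

$1.23 million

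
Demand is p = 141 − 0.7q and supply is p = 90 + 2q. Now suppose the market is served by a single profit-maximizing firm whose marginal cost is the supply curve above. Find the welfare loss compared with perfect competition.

20.42

Competitive equilibrium: 141 − 0.7q = 90 + 2q → q* = 18.8889, p* = 127.7778.
Marginal revenue: MR = 141 − 1.4q. Set MR = MC: 141 − 1.4q = 90 + 2q → q_m = 15.
Price p_m = 141 − 0.7·15 = 130.5; MC(q_m) = 90 + 2·15 = 120.
Competitive q* = 18.8889, so Δq = 3.8889; wedge = 130.5 − 120 = 10.5.
DWL = ½ × 3.8889 × 10.5 = 20.42.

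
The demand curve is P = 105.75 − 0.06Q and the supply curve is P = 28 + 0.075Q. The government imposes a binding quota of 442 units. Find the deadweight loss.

Competitive equilibrium: 105.75 − 0.06Q = 28 + 0.075Q → Q* = 575.9259, P* = 71.1944.
At Q = 442: demand price = 105.75 − 0.06·442 = 79.23; supply price = 28 + 0.075·442 = 61.15.
ΔQ = 575.9259 − 442 = 133.9259; wedge = 79.23 − 61.15 = 18.08.
Deadweight loss = ½ × 133.9259 × 18.08 = 1210.69.

1210.69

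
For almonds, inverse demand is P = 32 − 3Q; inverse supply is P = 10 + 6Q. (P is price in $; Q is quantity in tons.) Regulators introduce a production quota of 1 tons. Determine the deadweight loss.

Competitive equilibrium: 32 − 3Q = 10 + 6Q → Q* = 2.4444, P* = 24.6667.
At Q = 1: demand price = 32 − 3·1 = 29; supply price = 10 + 6·1 = 16.
ΔQ = 2.4444 − 1 = 1.4444; wedge = 29 − 16 = 13.
Deadweight loss = ½ × 1.4444 × 13 = $9.39.

$9.39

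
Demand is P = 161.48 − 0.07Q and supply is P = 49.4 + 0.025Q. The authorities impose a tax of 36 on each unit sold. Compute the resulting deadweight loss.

Competitive equilibrium: 161.48 − 0.07Q = 49.4 + 0.025Q → Q* = 1179.7895, P* = 78.8947.
With the tax, the buyer price exceeds the seller price by 36: (161.48 − 0.07Q) − (49.4 + 0.025Q) = 36 → Q' = 800.8421.
ΔQ = 1179.7895 − 800.8421 = 378.9474; the wedge equals the tax, 36.
Deadweight loss = ½ × 378.9474 × 36 = 6821.05.

6821.05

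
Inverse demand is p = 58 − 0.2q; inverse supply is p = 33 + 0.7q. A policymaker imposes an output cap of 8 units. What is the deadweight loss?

176.02

Competitive equilibrium: 58 − 0.2q = 33 + 0.7q → q* = 27.7778, p* = 52.4444.
At q = 8: demand price = 58 − 0.2·8 = 56.4; supply price = 33 + 0.7·8 = 38.6.
Δq = 27.7778 − 8 = 19.7778; wedge = 56.4 − 38.6 = 17.8.
Deadweight loss = ½ × 19.7778 × 17.8 = 176.02.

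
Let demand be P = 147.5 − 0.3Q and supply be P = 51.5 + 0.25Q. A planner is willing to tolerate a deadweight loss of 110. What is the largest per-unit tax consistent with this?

11

Competitive equilibrium: 147.5 − 0.3Q = 51.5 + 0.25Q → Q* = 174.5455, P* = 95.1364.
A tax t gives ΔQ = t/0.55 and wedge t, so DWL = t²/1.1.
t²/1.1 = 110 → t² = 121 → t = 11.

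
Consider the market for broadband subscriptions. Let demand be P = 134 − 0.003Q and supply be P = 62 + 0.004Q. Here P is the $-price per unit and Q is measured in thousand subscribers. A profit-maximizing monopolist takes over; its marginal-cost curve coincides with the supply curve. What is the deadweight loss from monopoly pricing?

$33325.71 thousand

Competitive equilibrium: 134 − 0.003Q = 62 + 0.004Q → Q* = 10285.7143, P* = 103.1429.
Marginal revenue: MR = 134 − 0.006Q. Set MR = MC: 134 − 0.006Q = 62 + 0.004Q → Q_m = 7200.
Price P_m = 134 − 0.003·7200 = 112.4; MC(Q_m) = 62 + 0.004·7200 = 90.8.
Competitive Q* = 10285.7143, so ΔQ = 3085.7143; wedge = 112.4 − 90.8 = 21.6.
Welfare loss = ½ × 3085.7143 × 21.6 = $33325.71 thousand.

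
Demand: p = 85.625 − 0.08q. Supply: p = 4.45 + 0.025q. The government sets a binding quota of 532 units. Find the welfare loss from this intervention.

3051.66

Competitive equilibrium: 85.625 − 0.08q = 4.45 + 0.025q → q* = 773.0952, p* = 23.7774.
At q = 532: demand price = 85.625 − 0.08·532 = 43.065; supply price = 4.45 + 0.025·532 = 17.75.
Δq = 773.0952 − 532 = 241.0952; wedge = 43.065 − 17.75 = 25.315.
DWL = ½ × 241.0952 × 25.315 = 3051.66.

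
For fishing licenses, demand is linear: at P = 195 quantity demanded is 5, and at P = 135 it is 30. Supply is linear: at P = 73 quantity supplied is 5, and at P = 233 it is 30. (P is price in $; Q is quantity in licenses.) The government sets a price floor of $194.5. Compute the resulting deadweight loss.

$820.46

Demand slope = (135 − 195)/(30 − 5) = −2.4, so P = 207 − 2.4Q.
Supply slope = (233 − 73)/(30 − 5) = 6.4, so P = 41 + 6.4Q.
Competitive equilibrium: 207 − 2.4Q = 41 + 6.4Q → Q* = 18.8636, P* = 161.7273.
At the floor P = 194.5, quantity demanded = (207 − 194.5)/2.4 = 5.2083.
Sellers' marginal cost at Q' = 5.2083: 41 + 6.4·5.2083 = 74.3331.
ΔQ = 18.8636 − 5.2083 = 13.6553; wedge = 194.5 − 74.3331 = 120.1669.
DWL = ½ × 13.6553 × 120.1669 = $820.46.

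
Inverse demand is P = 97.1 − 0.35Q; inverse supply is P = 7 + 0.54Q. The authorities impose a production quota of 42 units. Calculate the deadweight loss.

1561.46

Competitive equilibrium: 97.1 − 0.35Q = 7 + 0.54Q → Q* = 101.236, P* = 61.6674.
At Q = 42: demand price = 97.1 − 0.35·42 = 82.4; supply price = 7 + 0.54·42 = 29.68.
ΔQ = 101.236 − 42 = 59.236; wedge = 82.4 − 29.68 = 52.72.
Welfare loss = ½ × 59.236 × 52.72 = 1561.46.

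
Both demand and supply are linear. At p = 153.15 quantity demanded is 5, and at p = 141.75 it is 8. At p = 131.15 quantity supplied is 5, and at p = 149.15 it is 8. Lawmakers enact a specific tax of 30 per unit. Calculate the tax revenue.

Demand slope = (141.75 − 153.15)/(8 − 5) = −3.8, so p = 172.15 − 3.8q.
Supply slope = (149.15 − 131.15)/(8 − 5) = 6, so p = 101.15 + 6q.
Competitive equilibrium: 172.15 − 3.8q = 101.15 + 6q → q* = 7.2449, p* = 144.6194.
With the tax, the buyer price exceeds the seller price by 30: (172.15 − 3.8q) − (101.15 + 6q) = 30 → q' = 4.1837.
Tax revenue = 30 × 4.1837 = 125.51.

125.51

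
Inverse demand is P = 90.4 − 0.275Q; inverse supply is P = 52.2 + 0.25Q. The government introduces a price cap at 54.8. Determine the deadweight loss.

Competitive equilibrium: 90.4 − 0.275Q = 52.2 + 0.25Q → Q* = 72.7619, P* = 70.3905.
At the ceiling P = 54.8, quantity supplied = (54.8 − 52.2)/0.25 = 10.4.
Willingness to pay at Q' = 10.4: 90.4 − 0.275·10.4 = 87.54.
ΔQ = 72.7619 − 10.4 = 62.3619; wedge = 87.54 − 54.8 = 32.74.
The triangle = ½ × 62.3619 × 32.74 = 1020.86.

1020.86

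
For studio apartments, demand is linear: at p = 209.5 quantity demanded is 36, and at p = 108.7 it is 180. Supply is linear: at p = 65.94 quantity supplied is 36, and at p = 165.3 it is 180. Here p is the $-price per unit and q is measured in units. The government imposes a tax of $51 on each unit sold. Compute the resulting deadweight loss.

Demand slope = (108.7 − 209.5)/(180 − 36) = −0.7, so p = 234.7 − 0.7q.
Supply slope = (165.3 − 65.94)/(180 − 36) = 0.69, so p = 41.1 + 0.69q.
Competitive equilibrium: 234.7 − 0.7q = 41.1 + 0.69q → q* = 139.2806, p* = 137.2036.
With the tax, the buyer price exceeds the seller price by 51: (234.7 − 0.7q) − (41.1 + 0.69q) = 51 → q' = 102.5899.
Δq = 139.2806 − 102.5899 = 36.6907; the wedge equals the tax, 51.
DWL = ½ × 36.6907 × 51 = $935.61.

$935.61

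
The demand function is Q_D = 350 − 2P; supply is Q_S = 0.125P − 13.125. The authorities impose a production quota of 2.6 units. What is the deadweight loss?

In inverse form: demand P = 175 − 0.5Q, supply P = 105 + 8Q.
Competitive equilibrium: 175 − 0.5Q = 105 + 8Q → Q* = 8.2353, P* = 170.8824.
At Q = 2.6: demand price = 175 − 0.5·2.6 = 173.7; supply price = 105 + 8·2.6 = 125.8.
ΔQ = 8.2353 − 2.6 = 5.6353; wedge = 173.7 − 125.8 = 47.9.
The triangle = ½ × 5.6353 × 47.9 = 134.97.

134.97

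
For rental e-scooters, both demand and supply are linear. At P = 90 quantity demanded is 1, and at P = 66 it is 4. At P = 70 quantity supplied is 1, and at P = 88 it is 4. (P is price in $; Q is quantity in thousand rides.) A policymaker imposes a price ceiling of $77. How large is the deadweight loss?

Demand slope = (66 − 90)/(4 − 1) = −8, so P = 98 − 8Q.
Supply slope = (88 − 70)/(4 − 1) = 6, so P = 64 + 6Q.
Competitive equilibrium: 98 − 8Q = 64 + 6Q → Q* = 2.4286, P* = 78.5714.
At the ceiling P = 77, quantity supplied = (77 − 64)/6 = 2.1667.
Willingness to pay at Q' = 2.1667: 98 − 8·2.1667 = 80.6664.
ΔQ = 2.4286 − 2.1667 = 0.2619; wedge = 80.6664 − 77 = 3.6664.
Deadweight loss = ½ × 0.2619 × 3.6664 = $0.48 thousand.

$0.48 thousand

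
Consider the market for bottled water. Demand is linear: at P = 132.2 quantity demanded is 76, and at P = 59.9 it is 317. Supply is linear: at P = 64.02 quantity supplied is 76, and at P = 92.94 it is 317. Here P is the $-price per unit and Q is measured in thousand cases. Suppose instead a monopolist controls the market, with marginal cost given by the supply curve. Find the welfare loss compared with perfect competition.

Demand slope = (59.9 − 132.2)/(317 − 76) = −0.3, so P = 155 − 0.3Q.
Supply slope = (92.94 − 64.02)/(317 − 76) = 0.12, so P = 54.9 + 0.12Q.
Competitive equilibrium: 155 − 0.3Q = 54.9 + 0.12Q → Q* = 238.33333, P* = 83.5.
Marginal revenue: MR = 155 − 0.6Q. Set MR = MC: 155 − 0.6Q = 54.9 + 0.12Q → Q_m = 139.02778.
Price P_m = 155 − 0.3·139.02778 = 113.29167; MC(Q_m) = 54.9 + 0.12·139.02778 = 71.58333.
Competitive Q* = 238.33333, so ΔQ = 99.30555; wedge = 113.29167 − 71.58333 = 41.70834.
The triangle = ½ × 99.30555 × 41.70834 = $2070.93 thousand.

$2070.93 thousand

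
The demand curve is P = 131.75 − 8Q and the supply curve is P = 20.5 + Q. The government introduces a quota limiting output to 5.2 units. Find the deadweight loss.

Competitive equilibrium: 131.75 − 8Q = 20.5 + Q → Q* = 12.3611, P* = 32.8611.
At Q = 5.2: demand price = 131.75 − 8·5.2 = 90.15; supply price = 20.5 + 1·5.2 = 25.7.
ΔQ = 12.3611 − 5.2 = 7.1611; wedge = 90.15 − 25.7 = 64.45.
The triangle = ½ × 7.1611 × 64.45 = 230.77.

230.77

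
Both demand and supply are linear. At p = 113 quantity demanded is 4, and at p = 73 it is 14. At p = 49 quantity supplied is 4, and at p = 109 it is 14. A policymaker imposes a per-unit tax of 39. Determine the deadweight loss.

Demand slope = (73 − 113)/(14 − 4) = −4, so p = 129 − 4q.
Supply slope = (109 − 49)/(14 − 4) = 6, so p = 25 + 6q.
Competitive equilibrium: 129 − 4q = 25 + 6q → q* = 10.4, p* = 87.4.
With the tax, the buyer price exceeds the seller price by 39: (129 − 4q) − (25 + 6q) = 39 → q' = 6.5.
Δq = 10.4 − 6.5 = 3.9; the wedge equals the tax, 39.
Deadweight loss = ½ × 3.9 × 39 = 76.05.

76.05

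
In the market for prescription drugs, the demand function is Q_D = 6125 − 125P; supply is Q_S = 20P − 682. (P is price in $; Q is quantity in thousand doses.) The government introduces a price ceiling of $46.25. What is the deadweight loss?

In inverse form: demand P = 49 − 0.008Q, supply P = 34.1 + 0.05Q.
Competitive equilibrium: 49 − 0.008Q = 34.1 + 0.05Q → Q* = 256.8966, P* = 46.9448.
At the ceiling P = 46.25, quantity supplied = (46.25 − 34.1)/0.05 = 243.
Willingness to pay at Q' = 243: 49 − 0.008·243 = 47.056.
ΔQ = 256.8966 − 243 = 13.8966; wedge = 47.056 − 46.25 = 0.806.
Welfare loss = ½ × 13.8966 × 0.806 = $5.60 thousand.

$5.60 thousand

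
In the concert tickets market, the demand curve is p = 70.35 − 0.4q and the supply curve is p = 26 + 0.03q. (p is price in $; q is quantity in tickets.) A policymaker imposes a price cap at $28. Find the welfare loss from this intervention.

$286.01

Competitive equilibrium: 70.35 − 0.4q = 26 + 0.03q → q* = 103.1395, p* = 29.0942.
At the ceiling p = 28, quantity supplied = (28 − 26)/0.03 = 66.6667.
Willingness to pay at q' = 66.6667: 70.35 − 0.4·66.6667 = 43.6833.
Δq = 103.1395 − 66.6667 = 36.4728; wedge = 43.6833 − 28 = 15.6833.
Deadweight loss = ½ × 36.4728 × 15.6833 = $286.01.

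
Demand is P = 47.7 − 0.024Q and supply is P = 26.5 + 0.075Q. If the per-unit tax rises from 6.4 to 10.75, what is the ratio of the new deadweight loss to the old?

Competitive equilibrium: 47.7 − 0.024Q = 26.5 + 0.075Q → Q* = 214.1414, P* = 42.5606.
For a per-unit tax t: ΔQ = t/0.099, so DWL = ½·t·(t/0.099) = t²/0.198.
At t = 6.4: DWL = 206.869. At t = 10.75: DWL = 583.649.
Ratio = (10.75/6.4)² = 2.821.

2.821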